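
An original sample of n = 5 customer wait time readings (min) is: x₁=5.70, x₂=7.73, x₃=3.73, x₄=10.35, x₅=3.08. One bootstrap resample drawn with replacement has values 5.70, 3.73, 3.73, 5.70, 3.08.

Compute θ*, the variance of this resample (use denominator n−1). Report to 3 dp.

Mean = 4.3880; sum of squared deviations = 6.0195
s² = 6.0195 / 4 = 1.5049

θ* = 1.505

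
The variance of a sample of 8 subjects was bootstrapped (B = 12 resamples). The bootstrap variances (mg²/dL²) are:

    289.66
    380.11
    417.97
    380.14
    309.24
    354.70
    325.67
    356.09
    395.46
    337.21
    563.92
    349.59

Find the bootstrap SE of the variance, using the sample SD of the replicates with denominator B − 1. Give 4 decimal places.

Bootstrap SE is the standard deviation of the 12 replicate variances.
Mean of replicates: (289.66 + 380.11 + 417.97 + 380.14 + 309.24 + 354.70 + 325.67 + 356.09 + 395.46 + 337.21 + 563.92 + 349.59) / 12 = 4459.76000 / 12 = 371.64667
Sum of squared deviations: (−81.98667)² + (+8.46333)² + (+46.32333)² + (+8.49333)² + (−62.40667)² + (−16.94667)² + (−45.97667)² + (−15.55667)² + (+23.81333)² + (−34.43667)² + (+192.27333)² + (−22.05667)² = 54757.56487
Variance = 54757.56487 / 11 = 4977.96044
SE* = √4977.96044

SE* = 70.5547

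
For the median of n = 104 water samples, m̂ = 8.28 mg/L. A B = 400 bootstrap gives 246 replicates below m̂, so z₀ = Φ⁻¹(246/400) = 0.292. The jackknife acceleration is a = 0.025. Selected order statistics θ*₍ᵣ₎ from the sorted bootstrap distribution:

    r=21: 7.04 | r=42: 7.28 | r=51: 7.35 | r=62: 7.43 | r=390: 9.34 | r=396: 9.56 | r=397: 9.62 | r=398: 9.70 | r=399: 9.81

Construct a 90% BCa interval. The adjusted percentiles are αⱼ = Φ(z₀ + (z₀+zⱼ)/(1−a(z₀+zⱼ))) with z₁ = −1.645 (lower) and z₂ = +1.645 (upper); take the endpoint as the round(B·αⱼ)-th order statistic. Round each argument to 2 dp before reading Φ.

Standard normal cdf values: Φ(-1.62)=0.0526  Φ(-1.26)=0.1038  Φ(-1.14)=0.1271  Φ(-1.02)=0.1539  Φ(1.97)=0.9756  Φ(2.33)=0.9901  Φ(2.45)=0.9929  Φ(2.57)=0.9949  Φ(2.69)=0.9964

(7.43, 9.56)

Lower: z₀ + z₁ = 0.292 + (-1.645) = -1.353; 1 − a(z₀+z₁) = 1 − (0.025)(-1.353) = 1.0338; argument = 0.292 + (-1.353)/1.0338 = -1.0167 → -1.02.
α₁ = Φ(-1.02) = 0.1539; rank = round(400 × 0.1539) = 62; θ*₍62₎ = 7.43.
Upper: z₀ + z₂ = 1.937; 1 − a(z₀+z₂) = 0.9516; argument = 2.3276 → 2.33; α₂ = 0.9901; rank = 396; θ*₍396₎ = 9.56.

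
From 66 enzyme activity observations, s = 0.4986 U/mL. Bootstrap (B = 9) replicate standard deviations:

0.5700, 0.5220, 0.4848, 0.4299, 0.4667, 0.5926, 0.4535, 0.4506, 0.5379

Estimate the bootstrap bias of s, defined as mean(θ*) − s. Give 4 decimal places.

mean(θ*) = (0.5700 + 0.5220 + 0.4848 + 0.4299 + 0.4667 + 0.5926 + 0.4535 + 0.4506 + 0.5379) / 9 = 0.50089
bias = 0.50089 − 0.4986

bias = +0.0023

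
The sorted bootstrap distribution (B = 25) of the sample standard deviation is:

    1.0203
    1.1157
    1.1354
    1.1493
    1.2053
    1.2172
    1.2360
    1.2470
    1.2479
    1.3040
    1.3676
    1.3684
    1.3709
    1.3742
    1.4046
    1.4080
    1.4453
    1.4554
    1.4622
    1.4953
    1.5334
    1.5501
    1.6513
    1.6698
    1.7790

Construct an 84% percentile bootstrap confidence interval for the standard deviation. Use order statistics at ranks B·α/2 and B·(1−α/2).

(1.1157, 1.6513)

α = 0.16; lower rank = 25 × 0.080 = 2; upper rank = 25 × 0.920 = 23.
The 2nd smallest replicate is 1.1157; the 23rd is 1.6513.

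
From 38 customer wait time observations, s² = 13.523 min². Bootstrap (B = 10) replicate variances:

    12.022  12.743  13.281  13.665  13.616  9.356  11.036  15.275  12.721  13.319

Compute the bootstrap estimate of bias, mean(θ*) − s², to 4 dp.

mean(θ*) = (12.022 + 12.743 + 13.281 + 13.665 + 13.616 + 9.356 + 11.036 + 15.275 + 12.721 + 13.319) / 10 = 12.70340
bias = 12.70340 − 13.523

bias = −0.8196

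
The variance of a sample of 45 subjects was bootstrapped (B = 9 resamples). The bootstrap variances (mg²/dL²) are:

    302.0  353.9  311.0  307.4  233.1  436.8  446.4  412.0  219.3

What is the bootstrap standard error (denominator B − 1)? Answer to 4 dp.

Bootstrap SE is the standard deviation of the 9 replicate variances.
Mean of replicates: (302.0 + 353.9 + 311.0 + 307.4 + 233.1 + 436.8 + 446.4 + 412.0 + 219.3) / 9 = 3021.90000 / 9 = 335.76667
Sum of squared deviations: (−33.76667)² + (+18.13333)² + (−24.76667)² + (−28.36667)² + (−102.66667)² + (+101.03333)² + (+110.63333)² + (+76.23333)² + (−116.46667)² = 55250.98000
Variance = 55250.98000 / 8 = 6906.37250
SE* = √6906.37250

SE* = 83.1046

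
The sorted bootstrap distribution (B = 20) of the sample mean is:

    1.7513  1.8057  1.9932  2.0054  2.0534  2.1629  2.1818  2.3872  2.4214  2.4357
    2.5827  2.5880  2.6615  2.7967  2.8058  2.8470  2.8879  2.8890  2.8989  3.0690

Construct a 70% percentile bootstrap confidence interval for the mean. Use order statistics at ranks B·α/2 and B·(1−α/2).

α = 0.30; lower rank = 20 × 0.150 = 3; upper rank = 20 × 0.850 = 17.
The 3rd smallest replicate is 1.9932; the 17th is 2.8879.

(1.9932, 2.8879)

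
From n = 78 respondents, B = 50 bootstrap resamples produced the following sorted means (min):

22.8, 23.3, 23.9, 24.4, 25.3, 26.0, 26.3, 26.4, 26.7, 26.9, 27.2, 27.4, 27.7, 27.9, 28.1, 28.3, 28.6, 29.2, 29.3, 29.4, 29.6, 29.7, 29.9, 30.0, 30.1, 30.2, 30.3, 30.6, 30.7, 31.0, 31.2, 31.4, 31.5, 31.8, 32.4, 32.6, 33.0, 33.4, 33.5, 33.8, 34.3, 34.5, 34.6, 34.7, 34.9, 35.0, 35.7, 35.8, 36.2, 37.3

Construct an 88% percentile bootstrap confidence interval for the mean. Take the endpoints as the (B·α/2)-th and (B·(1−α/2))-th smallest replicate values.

α = 0.12; lower rank = 50 × 0.060 = 3; upper rank = 50 × 0.940 = 47.
The 3rd smallest replicate is 23.9; the 47th is 35.7.

(23.9, 35.7)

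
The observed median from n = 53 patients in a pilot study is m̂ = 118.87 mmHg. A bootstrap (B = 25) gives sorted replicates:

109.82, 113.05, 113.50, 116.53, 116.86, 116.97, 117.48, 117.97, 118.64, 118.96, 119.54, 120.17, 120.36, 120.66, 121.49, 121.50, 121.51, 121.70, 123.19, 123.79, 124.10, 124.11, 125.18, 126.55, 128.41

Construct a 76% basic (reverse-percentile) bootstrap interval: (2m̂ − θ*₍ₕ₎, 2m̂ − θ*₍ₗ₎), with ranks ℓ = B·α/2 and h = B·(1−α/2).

Percentile endpoints at ranks 3 and 22: θ*₍3₎ = 113.50, θ*₍22₎ = 124.11.
Basic interval reflects these around m̂:
  lower = 2 × 118.87 − 124.11 = 113.63
  upper = 2 × 118.87 − 113.50 = 124.24

(113.63, 124.24)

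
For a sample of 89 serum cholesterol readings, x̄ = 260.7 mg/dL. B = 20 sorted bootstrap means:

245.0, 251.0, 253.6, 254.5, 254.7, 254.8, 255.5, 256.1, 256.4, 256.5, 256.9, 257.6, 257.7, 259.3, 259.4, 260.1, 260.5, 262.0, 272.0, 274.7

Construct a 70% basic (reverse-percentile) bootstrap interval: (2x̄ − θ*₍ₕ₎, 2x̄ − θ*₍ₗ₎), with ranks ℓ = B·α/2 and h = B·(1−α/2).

(260.9, 267.8)

Percentile endpoints at ranks 3 and 17: θ*₍3₎ = 253.6, θ*₍17₎ = 260.5.
Basic interval reflects these around x̄:
  lower = 2 × 260.7 − 260.5 = 260.9
  upper = 2 × 260.7 − 253.6 = 267.8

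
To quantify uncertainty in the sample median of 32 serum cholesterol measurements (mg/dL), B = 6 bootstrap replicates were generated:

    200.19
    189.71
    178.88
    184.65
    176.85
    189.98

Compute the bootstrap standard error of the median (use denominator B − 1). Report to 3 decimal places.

SE* = 8.534

Bootstrap SE is the standard deviation of the 6 replicate medians.
Mean of replicates: (200.19 + 189.71 + 178.88 + 184.65 + 176.85 + 189.98) / 6 = 1120.2600 / 6 = 186.7100
Sum of squared deviations: (+13.4800)² + (+3.0000)² + (−7.8300)² + (−2.0600)² + (−9.8600)² + (+3.2700)² = 364.1754
Variance = 364.1754 / 5 = 72.8351
SE* = √72.8351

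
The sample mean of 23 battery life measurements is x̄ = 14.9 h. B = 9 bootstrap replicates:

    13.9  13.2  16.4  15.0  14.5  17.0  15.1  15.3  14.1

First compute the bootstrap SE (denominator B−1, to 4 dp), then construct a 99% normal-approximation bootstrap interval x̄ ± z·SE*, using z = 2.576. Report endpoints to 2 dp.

Mean of replicates = 14.9444; sum of squared deviations = 11.5422; SE* = √(11.5422/8) = 1.2012
Margin = 2.576 × 1.2012 = 3.094
Interval: 14.9 ± 3.094

(11.81, 17.99)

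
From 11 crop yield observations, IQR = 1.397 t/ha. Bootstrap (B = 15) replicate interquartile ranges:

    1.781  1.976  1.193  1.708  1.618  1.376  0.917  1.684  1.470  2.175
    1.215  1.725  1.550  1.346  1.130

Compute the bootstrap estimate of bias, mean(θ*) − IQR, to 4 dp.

mean(θ*) = (1.781 + 1.976 + 1.193 + 1.708 + 1.618 + 1.376 + 0.917 + 1.684 + 1.470 + 2.175 + 1.215 + 1.725 + 1.550 + 1.346 + 1.130) / 15 = 1.52427
bias = 1.52427 − 1.397

bias = +0.1273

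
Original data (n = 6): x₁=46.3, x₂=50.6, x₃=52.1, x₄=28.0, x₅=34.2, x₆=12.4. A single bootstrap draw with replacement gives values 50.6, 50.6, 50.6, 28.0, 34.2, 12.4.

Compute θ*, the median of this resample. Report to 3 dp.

Sorted: 12.4, 28.0, 34.2, 50.6, 50.6, 50.6
Median = average of the two middle values = 42.400

θ* = 42.400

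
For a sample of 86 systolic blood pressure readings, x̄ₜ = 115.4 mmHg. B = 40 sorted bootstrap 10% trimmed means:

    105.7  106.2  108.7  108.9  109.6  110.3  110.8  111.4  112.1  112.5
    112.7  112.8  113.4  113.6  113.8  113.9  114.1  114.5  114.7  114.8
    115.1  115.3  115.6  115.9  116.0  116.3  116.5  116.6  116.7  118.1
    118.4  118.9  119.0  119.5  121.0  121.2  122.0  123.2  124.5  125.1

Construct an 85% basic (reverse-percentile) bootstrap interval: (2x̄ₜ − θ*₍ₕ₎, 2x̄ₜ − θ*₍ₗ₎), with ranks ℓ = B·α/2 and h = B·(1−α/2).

Percentile endpoints at ranks 3 and 37: θ*₍3₎ = 108.7, θ*₍37₎ = 122.0.
Basic interval reflects these around x̄ₜ:
  lower = 2 × 115.4 − 122.0 = 108.8
  upper = 2 × 115.4 − 108.7 = 122.1

(108.8, 122.1)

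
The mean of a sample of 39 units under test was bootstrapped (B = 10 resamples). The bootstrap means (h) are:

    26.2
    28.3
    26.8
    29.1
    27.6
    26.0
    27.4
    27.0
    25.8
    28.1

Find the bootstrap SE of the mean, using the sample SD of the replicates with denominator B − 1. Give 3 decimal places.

SE* = 1.076

Bootstrap SE is the standard deviation of the 10 replicate means.
Mean of replicates: (26.2 + 28.3 + 26.8 + 29.1 + 27.6 + 26.0 + 27.4 + 27.0 + 25.8 + 28.1) / 10 = 272.3000 / 10 = 27.2300
Sum of squared deviations: (−1.0300)² + (+1.0700)² + (−0.4300)² + (+1.8700)² + (+0.3700)² + (−1.2300)² + (+0.1700)² + (−0.2300)² + (−1.4300)² + (+0.8700)² = 10.4210
Variance = 10.4210 / 9 = 1.1579
SE* = √1.1579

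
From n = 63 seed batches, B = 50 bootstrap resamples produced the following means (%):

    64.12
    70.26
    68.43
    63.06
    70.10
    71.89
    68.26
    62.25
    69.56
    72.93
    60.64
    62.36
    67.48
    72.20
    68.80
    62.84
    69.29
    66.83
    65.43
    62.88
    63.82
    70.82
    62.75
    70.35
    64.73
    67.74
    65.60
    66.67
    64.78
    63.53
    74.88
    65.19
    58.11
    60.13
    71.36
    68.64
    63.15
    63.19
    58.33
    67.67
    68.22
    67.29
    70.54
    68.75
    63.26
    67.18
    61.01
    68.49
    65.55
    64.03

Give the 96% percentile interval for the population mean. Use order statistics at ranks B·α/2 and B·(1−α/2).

Sorted replicates: 58.11, 58.33, 60.13, 60.64, 61.01, 62.25, 62.36, 62.75, 62.84, 62.88, 63.06, 63.15, 63.19, 63.26, 63.53, 63.82, 64.03, 64.12, 64.73, 64.78, 65.19, 65.43, 65.55, 65.60, 66.67, 66.83, 67.18, 67.29, 67.48, 67.67, 67.74, 68.22, 68.26, 68.43, 68.49, 68.64, 68.75, 68.80, 69.29, 69.56, 70.10, 70.26, 70.35, 70.54, 70.82, 71.36, 71.89, 72.20, 72.93, 74.88
α = 0.04; lower rank = 50 × 0.020 = 1; upper rank = 50 × 0.980 = 49.
The 1st smallest replicate is 58.11; the 49th is 72.93.

(58.11, 72.93)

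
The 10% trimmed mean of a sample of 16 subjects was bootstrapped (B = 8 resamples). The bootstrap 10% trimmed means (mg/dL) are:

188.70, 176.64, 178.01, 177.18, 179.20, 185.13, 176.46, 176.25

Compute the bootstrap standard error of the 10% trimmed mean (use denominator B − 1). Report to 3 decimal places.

Bootstrap SE is the standard deviation of the 8 replicate 10% trimmed means.
Mean of replicates: (188.70 + 176.64 + 178.01 + 177.18 + 179.20 + 185.13 + 176.46 + 176.25) / 8 = 1437.5700 / 8 = 179.6962
Sum of squared deviations: (+9.0037)² + (−3.0563)² + (−1.6863)² + (−2.5162)² + (−0.4963)² + (+5.4338)² + (−3.2362)² + (−3.4462)² = 151.7050
Variance = 151.7050 / 7 = 21.6721
SE* = √21.6721

SE* = 4.655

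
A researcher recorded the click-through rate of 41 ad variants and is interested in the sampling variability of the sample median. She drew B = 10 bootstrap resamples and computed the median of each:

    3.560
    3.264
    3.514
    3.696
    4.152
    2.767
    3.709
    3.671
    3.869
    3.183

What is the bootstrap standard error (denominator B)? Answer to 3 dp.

Bootstrap SE is the standard deviation of the 10 replicate medians.
Mean of replicates: (3.560 + 3.264 + 3.514 + 3.696 + 4.152 + 2.767 + 3.709 + 3.671 + 3.869 + 3.183) / 10 = 35.3850 / 10 = 3.5385
Sum of squared deviations: (+0.0215)² + (−0.2745)² + (−0.0245)² + (+0.1575)² + (+0.6135)² + (−0.7715)² + (+0.1705)² + (+0.1325)² + (+0.3305)² + (−0.3555)² = 1.3551
Variance = 1.3551 / 10 = 0.1355
SE* = √0.1355

SE* = 0.368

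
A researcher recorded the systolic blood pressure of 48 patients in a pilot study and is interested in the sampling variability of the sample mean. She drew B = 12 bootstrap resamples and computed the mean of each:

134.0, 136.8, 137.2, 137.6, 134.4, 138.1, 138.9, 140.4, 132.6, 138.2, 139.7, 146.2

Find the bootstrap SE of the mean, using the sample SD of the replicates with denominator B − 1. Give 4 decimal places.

Bootstrap SE is the standard deviation of the 12 replicate means.
Mean of replicates: (134.0 + 136.8 + 137.2 + 137.6 + 134.4 + 138.1 + 138.9 + 140.4 + 132.6 + 138.2 + 139.7 + 146.2) / 12 = 1654.10000 / 12 = 137.84167
Sum of squared deviations: (−3.84167)² + (−1.04167)² + (−0.64167)² + (−0.24167)² + (−3.44167)² + (+0.25833)² + (+1.05833)² + (+2.55833)² + (−5.24167)² + (+0.35833)² + (+1.85833)² + (+8.35833)² = 136.80917
Variance = 136.80917 / 11 = 12.43720
SE* = √12.43720

SE* = 3.5266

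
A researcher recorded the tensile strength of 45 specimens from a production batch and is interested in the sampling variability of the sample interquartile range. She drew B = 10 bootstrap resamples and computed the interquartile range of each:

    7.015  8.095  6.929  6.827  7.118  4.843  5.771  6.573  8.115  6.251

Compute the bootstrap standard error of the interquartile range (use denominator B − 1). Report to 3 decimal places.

Bootstrap SE is the standard deviation of the 10 replicate interquartile ranges.
Mean of replicates: (7.015 + 8.095 + 6.929 + 6.827 + 7.118 + 4.843 + 5.771 + 6.573 + 8.115 + 6.251) / 10 = 67.5370 / 10 = 6.7537
Sum of squared deviations: (+0.2613)² + (+1.3413)² + (+0.1753)² + (+0.0733)² + (+0.3643)² + (−1.9107)² + (−0.9827)² + (−0.1807)² + (+1.3613)² + (−0.5027)² = 8.7912
Variance = 8.7912 / 9 = 0.9768
SE* = √0.9768

SE* = 0.988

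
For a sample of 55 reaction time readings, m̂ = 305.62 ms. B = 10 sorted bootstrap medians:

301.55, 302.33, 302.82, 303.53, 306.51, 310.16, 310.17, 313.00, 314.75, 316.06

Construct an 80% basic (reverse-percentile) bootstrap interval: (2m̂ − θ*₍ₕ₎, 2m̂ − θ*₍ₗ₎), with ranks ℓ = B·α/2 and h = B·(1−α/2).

Percentile endpoints at ranks 1 and 9: θ*₍1₎ = 301.55, θ*₍9₎ = 314.75.
Basic interval reflects these around m̂:
  lower = 2 × 305.62 − 314.75 = 296.49
  upper = 2 × 305.62 − 301.55 = 309.69

(296.49, 309.69)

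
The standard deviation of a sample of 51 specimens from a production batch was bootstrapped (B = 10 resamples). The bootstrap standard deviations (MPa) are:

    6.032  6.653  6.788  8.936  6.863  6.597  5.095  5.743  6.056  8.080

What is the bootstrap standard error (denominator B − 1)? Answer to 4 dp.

Bootstrap SE is the standard deviation of the 10 replicate standard deviations.
Mean of replicates: (6.032 + 6.653 + 6.788 + 8.936 + 6.863 + 6.597 + 5.095 + 5.743 + 6.056 + 8.080) / 10 = 66.84300 / 10 = 6.68430
Sum of squared deviations: (−0.65230)² + (−0.03130)² + (+0.10370)² + (+2.25170)² + (+0.17870)² + (−0.08730)² + (−1.58930)² + (−0.94130)² + (−0.62830)² + (+1.39570)² = 11.30160
Variance = 11.30160 / 9 = 1.25573
SE* = √1.25573

SE* = 1.1206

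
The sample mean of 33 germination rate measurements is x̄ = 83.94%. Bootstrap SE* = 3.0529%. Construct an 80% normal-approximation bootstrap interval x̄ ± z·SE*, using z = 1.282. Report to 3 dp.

(80.026, 87.854)

Margin = 1.282 × 3.0529 = 3.9138
Interval: 83.94 ± 3.9138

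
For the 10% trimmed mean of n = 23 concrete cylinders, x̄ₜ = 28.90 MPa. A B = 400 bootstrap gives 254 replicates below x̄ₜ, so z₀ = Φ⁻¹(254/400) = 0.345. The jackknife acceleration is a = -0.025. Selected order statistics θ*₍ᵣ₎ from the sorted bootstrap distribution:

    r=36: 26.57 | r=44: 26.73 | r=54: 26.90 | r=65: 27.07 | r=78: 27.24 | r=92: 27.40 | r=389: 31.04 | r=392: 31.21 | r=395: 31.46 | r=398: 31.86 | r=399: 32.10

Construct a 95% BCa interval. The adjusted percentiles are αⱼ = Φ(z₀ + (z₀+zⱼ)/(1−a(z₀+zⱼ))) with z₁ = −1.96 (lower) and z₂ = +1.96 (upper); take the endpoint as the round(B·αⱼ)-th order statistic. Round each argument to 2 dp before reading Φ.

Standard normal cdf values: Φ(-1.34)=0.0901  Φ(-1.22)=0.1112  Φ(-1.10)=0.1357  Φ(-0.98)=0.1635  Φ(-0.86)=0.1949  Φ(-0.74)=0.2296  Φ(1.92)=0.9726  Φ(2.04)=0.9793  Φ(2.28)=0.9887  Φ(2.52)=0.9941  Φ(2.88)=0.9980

Lower: z₀ + z₁ = 0.345 + (-1.960) = -1.615; 1 − a(z₀+z₁) = 1 − (-0.025)(-1.615) = 0.9596; argument = 0.345 + (-1.615)/0.9596 = -1.3379 → -1.34.
α₁ = Φ(-1.34) = 0.0901; rank = round(400 × 0.0901) = 36; θ*₍36₎ = 26.57.
Upper: z₀ + z₂ = 2.305; 1 − a(z₀+z₂) = 1.0576; argument = 2.5244 → 2.52; α₂ = 0.9941; rank = 398; θ*₍398₎ = 31.86.

(26.57, 31.86)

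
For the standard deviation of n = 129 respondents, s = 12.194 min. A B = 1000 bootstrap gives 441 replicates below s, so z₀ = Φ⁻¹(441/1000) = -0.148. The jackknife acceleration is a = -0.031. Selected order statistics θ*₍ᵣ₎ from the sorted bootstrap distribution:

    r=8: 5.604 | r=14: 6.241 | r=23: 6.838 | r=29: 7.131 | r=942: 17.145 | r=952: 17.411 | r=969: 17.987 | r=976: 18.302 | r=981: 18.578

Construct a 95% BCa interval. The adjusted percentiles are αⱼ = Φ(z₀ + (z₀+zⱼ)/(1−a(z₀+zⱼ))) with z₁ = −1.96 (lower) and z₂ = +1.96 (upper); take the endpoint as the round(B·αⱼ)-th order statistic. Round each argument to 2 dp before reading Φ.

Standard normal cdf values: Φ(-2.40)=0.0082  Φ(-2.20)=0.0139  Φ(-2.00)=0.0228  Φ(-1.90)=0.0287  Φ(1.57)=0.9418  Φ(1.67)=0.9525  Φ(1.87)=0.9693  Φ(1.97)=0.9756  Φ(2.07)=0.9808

Lower: z₀ + z₁ = -0.148 + (-1.960) = -2.108; 1 − a(z₀+z₁) = 1 − (-0.031)(-2.108) = 0.9347; argument = -0.148 + (-2.108)/0.9347 = -2.4034 → -2.40.
α₁ = Φ(-2.40) = 0.0082; rank = round(1000 × 0.0082) = 8; θ*₍8₎ = 5.604.
Upper: z₀ + z₂ = 1.812; 1 − a(z₀+z₂) = 1.0562; argument = 1.5676 → 1.57; α₂ = 0.9418; rank = 942; θ*₍942₎ = 17.145.

(5.604, 17.145)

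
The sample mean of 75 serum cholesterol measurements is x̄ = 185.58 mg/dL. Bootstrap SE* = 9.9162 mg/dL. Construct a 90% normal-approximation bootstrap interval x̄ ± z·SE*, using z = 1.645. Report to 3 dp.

(169.268, 201.892)

Margin = 1.645 × 9.9162 = 16.3121
Interval: 185.58 ± 16.3121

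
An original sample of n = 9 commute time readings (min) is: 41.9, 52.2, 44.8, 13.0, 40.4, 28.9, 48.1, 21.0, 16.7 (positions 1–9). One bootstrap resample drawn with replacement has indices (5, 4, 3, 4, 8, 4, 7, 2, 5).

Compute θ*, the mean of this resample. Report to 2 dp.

Resample values: 40.4, 13.0, 44.8, 13.0, 21.0, 13.0, 48.1, 52.2, 40.4.
Mean = (40.4 + 13.0 + 44.8 + 13.0 + 21.0 + 13.0 + 48.1 + 52.2 + 40.4) / 9 = 285.90 / 9 = 31.77

θ* = 31.77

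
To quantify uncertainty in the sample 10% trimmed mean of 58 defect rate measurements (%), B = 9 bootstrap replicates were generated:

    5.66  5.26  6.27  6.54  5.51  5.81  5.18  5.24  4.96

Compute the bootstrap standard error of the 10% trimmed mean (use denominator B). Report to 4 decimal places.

Bootstrap SE is the standard deviation of the 9 replicate 10% trimmed means.
Mean of replicates: (5.66 + 5.26 + 6.27 + 6.54 + 5.51 + 5.81 + 5.18 + 5.24 + 4.96) / 9 = 50.43000 / 9 = 5.60333
Sum of squared deviations: (+0.05667)² + (−0.34333)² + (+0.66667)² + (+0.93667)² + (−0.09333)² + (+0.20667)² + (−0.42333)² + (−0.36333)² + (−0.64333)² = 2.21940
Variance = 2.21940 / 9 = 0.24660
SE* = √0.24660

SE* = 0.4966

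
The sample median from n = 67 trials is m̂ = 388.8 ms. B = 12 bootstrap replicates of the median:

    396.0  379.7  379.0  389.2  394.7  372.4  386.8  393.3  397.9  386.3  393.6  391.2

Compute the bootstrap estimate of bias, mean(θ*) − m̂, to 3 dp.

bias = −0.458

mean(θ*) = (396.0 + 379.7 + 379.0 + 389.2 + 394.7 + 372.4 + 386.8 + 393.3 + 397.9 + 386.3 + 393.6 + 391.2) / 12 = 388.3417
bias = 388.3417 − 388.8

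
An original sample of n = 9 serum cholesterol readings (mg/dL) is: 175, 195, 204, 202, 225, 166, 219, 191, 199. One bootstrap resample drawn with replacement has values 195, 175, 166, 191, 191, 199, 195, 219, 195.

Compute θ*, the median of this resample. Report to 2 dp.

θ* = 195.00

Sorted: 166, 175, 191, 191, 195, 195, 195, 199, 219
Median = middle value = 195.00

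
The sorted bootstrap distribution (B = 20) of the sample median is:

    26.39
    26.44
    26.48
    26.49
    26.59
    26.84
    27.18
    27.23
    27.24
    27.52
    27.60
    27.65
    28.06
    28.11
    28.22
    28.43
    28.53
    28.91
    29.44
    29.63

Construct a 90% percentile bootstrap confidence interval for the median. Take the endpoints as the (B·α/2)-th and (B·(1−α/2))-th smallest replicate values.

(26.39, 29.44)

α = 0.10; lower rank = 20 × 0.050 = 1; upper rank = 20 × 0.950 = 19.
The 1st smallest replicate is 26.39; the 19th is 29.44.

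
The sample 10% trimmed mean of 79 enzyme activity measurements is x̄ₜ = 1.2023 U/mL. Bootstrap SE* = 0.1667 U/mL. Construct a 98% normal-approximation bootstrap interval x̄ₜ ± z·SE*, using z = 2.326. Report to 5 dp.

Margin = 2.326 × 0.1667 = 0.387744
Interval: 1.2023 ± 0.387744

(0.81456, 1.59004)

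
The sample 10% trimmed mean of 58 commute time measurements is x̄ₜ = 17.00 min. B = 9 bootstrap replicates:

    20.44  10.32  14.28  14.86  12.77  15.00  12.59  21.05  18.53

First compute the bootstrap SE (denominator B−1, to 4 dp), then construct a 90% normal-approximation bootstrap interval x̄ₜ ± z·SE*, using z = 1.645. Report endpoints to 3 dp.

(10.920, 23.080)

Mean of replicates = 15.5378; sum of squared deviations = 109.2756; SE* = √(109.2756/8) = 3.6959
Margin = 1.645 × 3.6959 = 6.0798
Interval: 17.00 ± 6.0798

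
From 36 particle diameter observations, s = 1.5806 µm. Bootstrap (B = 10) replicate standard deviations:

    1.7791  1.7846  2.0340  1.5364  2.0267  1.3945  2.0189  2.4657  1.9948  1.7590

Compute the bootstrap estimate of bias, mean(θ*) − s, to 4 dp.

mean(θ*) = (1.7791 + 1.7846 + 2.0340 + 1.5364 + 2.0267 + 1.3945 + 2.0189 + 2.4657 + 1.9948 + 1.7590) / 10 = 1.87937
bias = 1.87937 − 1.5806

bias = +0.2988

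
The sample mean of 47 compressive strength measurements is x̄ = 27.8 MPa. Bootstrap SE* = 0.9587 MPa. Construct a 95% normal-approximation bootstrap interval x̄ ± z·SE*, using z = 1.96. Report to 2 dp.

Margin = 1.96 × 0.9587 = 1.879
Interval: 27.8 ± 1.879

(25.92, 29.68)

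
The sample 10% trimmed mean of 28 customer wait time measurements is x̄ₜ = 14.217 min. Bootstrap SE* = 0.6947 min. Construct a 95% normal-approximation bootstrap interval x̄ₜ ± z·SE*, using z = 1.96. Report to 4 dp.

(12.8554, 15.5786)

Margin = 1.96 × 0.6947 = 1.36161
Interval: 14.217 ± 1.36161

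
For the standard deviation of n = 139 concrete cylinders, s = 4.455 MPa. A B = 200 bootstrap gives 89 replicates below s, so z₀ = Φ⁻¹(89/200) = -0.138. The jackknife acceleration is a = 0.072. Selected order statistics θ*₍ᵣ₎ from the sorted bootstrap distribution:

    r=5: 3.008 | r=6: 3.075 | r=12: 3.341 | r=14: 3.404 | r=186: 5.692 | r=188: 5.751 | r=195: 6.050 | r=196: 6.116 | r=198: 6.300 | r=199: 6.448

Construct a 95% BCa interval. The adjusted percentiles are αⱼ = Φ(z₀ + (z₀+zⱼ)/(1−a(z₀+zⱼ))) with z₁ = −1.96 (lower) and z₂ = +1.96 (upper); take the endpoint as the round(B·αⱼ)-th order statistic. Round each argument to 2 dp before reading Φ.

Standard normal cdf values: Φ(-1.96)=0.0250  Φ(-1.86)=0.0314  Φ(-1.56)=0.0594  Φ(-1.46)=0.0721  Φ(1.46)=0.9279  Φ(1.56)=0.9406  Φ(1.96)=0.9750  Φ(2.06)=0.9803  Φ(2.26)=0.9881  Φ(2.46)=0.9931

(3.008, 6.050)

Lower: z₀ + z₁ = -0.138 + (-1.960) = -2.098; 1 − a(z₀+z₁) = 1 − (0.072)(-2.098) = 1.1511; argument = -0.138 + (-2.098)/1.1511 = -1.9607 → -1.96.
α₁ = Φ(-1.96) = 0.0250; rank = round(200 × 0.0250) = 5; θ*₍5₎ = 3.008.
Upper: z₀ + z₂ = 1.822; 1 − a(z₀+z₂) = 0.8688; argument = 1.9591 → 1.96; α₂ = 0.9750; rank = 195; θ*₍195₎ = 6.050.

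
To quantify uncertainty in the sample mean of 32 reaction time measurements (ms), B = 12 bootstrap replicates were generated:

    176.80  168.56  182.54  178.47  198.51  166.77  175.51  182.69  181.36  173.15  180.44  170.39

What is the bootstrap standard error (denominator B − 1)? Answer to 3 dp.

SE* = 8.448

Bootstrap SE is the standard deviation of the 12 replicate means.
Mean of replicates: (176.80 + 168.56 + 182.54 + 178.47 + 198.51 + 166.77 + 175.51 + 182.69 + 181.36 + 173.15 + 180.44 + 170.39) / 12 = 2135.1900 / 12 = 177.9325
Sum of squared deviations: (−1.1325)² + (−9.3725)² + (+4.6075)² + (+0.5375)² + (+20.5775)² + (−11.1625)² + (−2.4225)² + (+4.7575)² + (+3.4275)² + (−4.7825)² + (+2.5075)² + (−7.5425)² = 784.9784
Variance = 784.9784 / 11 = 71.3617
SE* = √71.3617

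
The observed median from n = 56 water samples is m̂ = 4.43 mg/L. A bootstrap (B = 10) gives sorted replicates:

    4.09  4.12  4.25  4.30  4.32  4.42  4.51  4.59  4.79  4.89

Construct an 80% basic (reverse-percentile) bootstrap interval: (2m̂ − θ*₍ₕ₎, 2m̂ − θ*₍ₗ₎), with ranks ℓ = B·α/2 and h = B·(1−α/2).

Percentile endpoints at ranks 1 and 9: θ*₍1₎ = 4.09, θ*₍9₎ = 4.79.
Basic interval reflects these around m̂:
  lower = 2 × 4.43 − 4.79 = 4.07
  upper = 2 × 4.43 − 4.09 = 4.77

(4.07, 4.77)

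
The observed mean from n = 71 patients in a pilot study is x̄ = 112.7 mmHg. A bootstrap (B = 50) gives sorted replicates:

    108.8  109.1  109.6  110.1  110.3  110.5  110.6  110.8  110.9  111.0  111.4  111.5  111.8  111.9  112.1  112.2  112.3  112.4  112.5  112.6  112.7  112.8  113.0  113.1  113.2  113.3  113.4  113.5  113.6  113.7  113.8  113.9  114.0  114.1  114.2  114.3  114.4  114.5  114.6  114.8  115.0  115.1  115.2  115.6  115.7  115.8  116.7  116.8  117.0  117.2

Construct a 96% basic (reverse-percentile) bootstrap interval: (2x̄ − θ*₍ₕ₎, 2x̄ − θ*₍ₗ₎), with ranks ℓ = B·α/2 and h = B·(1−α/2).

(108.4, 116.6)

Percentile endpoints at ranks 1 and 49: θ*₍1₎ = 108.8, θ*₍49₎ = 117.0.
Basic interval reflects these around x̄:
  lower = 2 × 112.7 − 117.0 = 108.4
  upper = 2 × 112.7 − 108.8 = 116.6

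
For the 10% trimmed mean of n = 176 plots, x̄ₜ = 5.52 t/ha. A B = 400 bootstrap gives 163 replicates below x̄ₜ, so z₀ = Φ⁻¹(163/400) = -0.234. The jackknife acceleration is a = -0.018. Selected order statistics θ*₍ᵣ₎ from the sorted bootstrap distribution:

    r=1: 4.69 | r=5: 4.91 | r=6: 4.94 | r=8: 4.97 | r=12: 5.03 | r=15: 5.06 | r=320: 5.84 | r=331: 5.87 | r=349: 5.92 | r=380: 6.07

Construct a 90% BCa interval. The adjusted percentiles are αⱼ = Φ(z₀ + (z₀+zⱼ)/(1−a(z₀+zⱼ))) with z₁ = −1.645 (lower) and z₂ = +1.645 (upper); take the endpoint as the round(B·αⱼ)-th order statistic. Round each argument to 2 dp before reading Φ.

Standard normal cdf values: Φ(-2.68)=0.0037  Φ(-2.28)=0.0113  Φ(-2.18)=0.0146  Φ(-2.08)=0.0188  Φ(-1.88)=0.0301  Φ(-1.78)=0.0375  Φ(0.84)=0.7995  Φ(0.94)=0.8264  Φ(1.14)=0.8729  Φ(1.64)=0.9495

(4.94, 5.92)

Lower: z₀ + z₁ = -0.234 + (-1.645) = -1.879; 1 − a(z₀+z₁) = 1 − (-0.018)(-1.879) = 0.9662; argument = -0.234 + (-1.879)/0.9662 = -2.1788 → -2.18.
α₁ = Φ(-2.18) = 0.0146; rank = round(400 × 0.0146) = 6; θ*₍6₎ = 4.94.
Upper: z₀ + z₂ = 1.411; 1 − a(z₀+z₂) = 1.0254; argument = 1.1421 → 1.14; α₂ = 0.8729; rank = 349; θ*₍349₎ = 5.92.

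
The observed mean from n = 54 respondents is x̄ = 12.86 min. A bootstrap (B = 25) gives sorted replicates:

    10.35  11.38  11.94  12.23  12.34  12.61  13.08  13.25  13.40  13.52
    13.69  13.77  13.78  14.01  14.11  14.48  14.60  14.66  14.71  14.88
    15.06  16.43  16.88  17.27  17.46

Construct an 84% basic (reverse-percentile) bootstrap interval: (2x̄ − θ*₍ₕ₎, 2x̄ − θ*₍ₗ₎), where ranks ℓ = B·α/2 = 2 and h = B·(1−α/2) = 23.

(8.84, 14.34)

Percentile endpoints at ranks 2 and 23: θ*₍2₎ = 11.38, θ*₍23₎ = 16.88.
Basic interval reflects these around x̄:
  lower = 2 × 12.86 − 16.88 = 8.84
  upper = 2 × 12.86 − 11.38 = 14.34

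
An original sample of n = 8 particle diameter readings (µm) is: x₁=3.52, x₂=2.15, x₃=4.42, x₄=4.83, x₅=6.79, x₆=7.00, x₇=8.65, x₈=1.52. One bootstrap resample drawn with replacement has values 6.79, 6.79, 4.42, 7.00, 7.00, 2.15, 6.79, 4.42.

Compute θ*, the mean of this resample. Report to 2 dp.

Mean = (6.79 + 6.79 + 4.42 + 7.00 + 7.00 + 2.15 + 6.79 + 4.42) / 8 = 45.360 / 8 = 5.67

θ* = 5.67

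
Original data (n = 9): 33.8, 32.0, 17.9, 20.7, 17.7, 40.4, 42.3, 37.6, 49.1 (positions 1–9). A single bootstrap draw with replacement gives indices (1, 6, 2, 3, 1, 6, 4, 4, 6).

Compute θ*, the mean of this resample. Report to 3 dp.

Resample values: 33.8, 40.4, 32.0, 17.9, 33.8, 40.4, 20.7, 20.7, 40.4.
Mean = (33.8 + 40.4 + 32.0 + 17.9 + 33.8 + 40.4 + 20.7 + 20.7 + 40.4) / 9 = 280.10 / 9 = 31.122

θ* = 31.122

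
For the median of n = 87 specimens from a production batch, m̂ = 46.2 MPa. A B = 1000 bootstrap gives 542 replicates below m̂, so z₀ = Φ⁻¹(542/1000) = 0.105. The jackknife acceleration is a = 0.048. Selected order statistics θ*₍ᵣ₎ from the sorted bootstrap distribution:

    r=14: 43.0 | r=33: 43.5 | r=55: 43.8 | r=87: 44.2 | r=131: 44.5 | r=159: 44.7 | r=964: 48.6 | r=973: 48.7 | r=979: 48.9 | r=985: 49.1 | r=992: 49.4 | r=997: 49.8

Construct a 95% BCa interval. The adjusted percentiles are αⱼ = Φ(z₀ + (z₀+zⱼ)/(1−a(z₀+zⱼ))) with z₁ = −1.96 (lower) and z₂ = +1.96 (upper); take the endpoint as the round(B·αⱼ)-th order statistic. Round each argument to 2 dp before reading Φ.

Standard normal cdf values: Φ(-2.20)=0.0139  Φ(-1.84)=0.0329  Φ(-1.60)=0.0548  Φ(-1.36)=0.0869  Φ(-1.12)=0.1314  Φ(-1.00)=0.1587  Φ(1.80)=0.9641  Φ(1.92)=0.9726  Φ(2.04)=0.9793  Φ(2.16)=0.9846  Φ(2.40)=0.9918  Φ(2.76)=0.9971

(43.8, 49.4)

Lower: z₀ + z₁ = 0.105 + (-1.960) = -1.855; 1 − a(z₀+z₁) = 1 − (0.048)(-1.855) = 1.0890; argument = 0.105 + (-1.855)/1.0890 = -1.5983 → -1.60.
α₁ = Φ(-1.60) = 0.0548; rank = round(1000 × 0.0548) = 55; θ*₍55₎ = 43.8.
Upper: z₀ + z₂ = 2.065; 1 − a(z₀+z₂) = 0.9009; argument = 2.3972 → 2.40; α₂ = 0.9918; rank = 992; θ*₍992₎ = 49.4.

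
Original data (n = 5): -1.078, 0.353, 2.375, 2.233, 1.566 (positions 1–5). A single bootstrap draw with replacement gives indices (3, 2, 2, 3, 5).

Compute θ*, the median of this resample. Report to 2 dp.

Resample values: 2.375, 0.353, 0.353, 2.375, 1.566.
Sorted: 0.353, 0.353, 1.566, 2.375, 2.375
Median = middle value = 1.57

θ* = 1.57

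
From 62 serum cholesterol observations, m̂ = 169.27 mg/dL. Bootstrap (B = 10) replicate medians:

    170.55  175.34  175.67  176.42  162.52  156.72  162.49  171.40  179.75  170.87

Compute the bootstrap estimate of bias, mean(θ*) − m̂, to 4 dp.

mean(θ*) = (170.55 + 175.34 + 175.67 + 176.42 + 162.52 + 156.72 + 162.49 + 171.40 + 179.75 + 170.87) / 10 = 170.17300
bias = 170.17300 − 169.27

bias = +0.9030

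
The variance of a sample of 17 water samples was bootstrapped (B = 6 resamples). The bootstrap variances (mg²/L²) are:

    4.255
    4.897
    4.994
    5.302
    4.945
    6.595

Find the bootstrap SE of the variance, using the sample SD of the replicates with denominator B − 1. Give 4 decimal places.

Bootstrap SE is the standard deviation of the 6 replicate variances.
Mean of replicates: (4.255 + 4.897 + 4.994 + 5.302 + 4.945 + 6.595) / 6 = 30.98800 / 6 = 5.16467
Sum of squared deviations: (−0.90967)² + (−0.26767)² + (−0.17067)² + (+0.13733)² + (−0.21967)² + (+1.43033)² = 3.04123
Variance = 3.04123 / 5 = 0.60825
SE* = √0.60825

SE* = 0.7799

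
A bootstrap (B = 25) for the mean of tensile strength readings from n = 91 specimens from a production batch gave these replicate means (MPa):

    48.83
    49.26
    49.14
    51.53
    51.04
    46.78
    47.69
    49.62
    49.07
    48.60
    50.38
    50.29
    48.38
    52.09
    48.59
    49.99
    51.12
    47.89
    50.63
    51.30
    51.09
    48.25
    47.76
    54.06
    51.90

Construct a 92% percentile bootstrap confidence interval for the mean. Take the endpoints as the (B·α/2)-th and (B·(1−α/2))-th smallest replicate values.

Sorted replicates: 46.78, 47.69, 47.76, 47.89, 48.25, 48.38, 48.59, 48.60, 48.83, 49.07, 49.14, 49.26, 49.62, 49.99, 50.29, 50.38, 50.63, 51.04, 51.09, 51.12, 51.30, 51.53, 51.90, 52.09, 54.06
α = 0.08; lower rank = 25 × 0.040 = 1; upper rank = 25 × 0.960 = 24.
The 1st smallest replicate is 46.78; the 24th is 52.09.

(46.78, 52.09)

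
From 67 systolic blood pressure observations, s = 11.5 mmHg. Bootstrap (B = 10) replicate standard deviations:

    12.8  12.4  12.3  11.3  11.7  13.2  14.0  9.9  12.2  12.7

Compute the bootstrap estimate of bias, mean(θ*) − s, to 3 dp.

mean(θ*) = (12.8 + 12.4 + 12.3 + 11.3 + 11.7 + 13.2 + 14.0 + 9.9 + 12.2 + 12.7) / 10 = 12.2500
bias = 12.2500 − 11.5

bias = +0.750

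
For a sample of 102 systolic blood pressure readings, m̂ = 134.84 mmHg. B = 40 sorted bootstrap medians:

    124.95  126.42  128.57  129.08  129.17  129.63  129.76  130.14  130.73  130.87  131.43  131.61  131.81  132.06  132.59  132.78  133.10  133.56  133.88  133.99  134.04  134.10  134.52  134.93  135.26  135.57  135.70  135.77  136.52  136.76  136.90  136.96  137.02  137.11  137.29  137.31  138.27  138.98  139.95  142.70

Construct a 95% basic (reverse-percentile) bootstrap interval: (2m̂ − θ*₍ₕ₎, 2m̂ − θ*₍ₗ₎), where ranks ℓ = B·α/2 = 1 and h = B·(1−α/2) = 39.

Percentile endpoints at ranks 1 and 39: θ*₍1₎ = 124.95, θ*₍39₎ = 139.95.
Basic interval reflects these around m̂:
  lower = 2 × 134.84 − 139.95 = 129.73
  upper = 2 × 134.84 − 124.95 = 144.73

(129.73, 144.73)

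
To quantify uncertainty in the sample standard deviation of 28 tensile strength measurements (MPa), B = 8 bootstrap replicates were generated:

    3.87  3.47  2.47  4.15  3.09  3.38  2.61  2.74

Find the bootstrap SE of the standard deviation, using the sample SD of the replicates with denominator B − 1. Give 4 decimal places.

Bootstrap SE is the standard deviation of the 8 replicate standard deviations.
Mean of replicates: (3.87 + 3.47 + 2.47 + 4.15 + 3.09 + 3.38 + 2.61 + 2.74) / 8 = 25.78000 / 8 = 3.22250
Sum of squared deviations: (+0.64750)² + (+0.24750)² + (−0.75250)² + (+0.92750)² + (−0.13250)² + (+0.15750)² + (−0.61250)² + (−0.48250)² = 2.55735
Variance = 2.55735 / 7 = 0.36534
SE* = √0.36534

SE* = 0.6044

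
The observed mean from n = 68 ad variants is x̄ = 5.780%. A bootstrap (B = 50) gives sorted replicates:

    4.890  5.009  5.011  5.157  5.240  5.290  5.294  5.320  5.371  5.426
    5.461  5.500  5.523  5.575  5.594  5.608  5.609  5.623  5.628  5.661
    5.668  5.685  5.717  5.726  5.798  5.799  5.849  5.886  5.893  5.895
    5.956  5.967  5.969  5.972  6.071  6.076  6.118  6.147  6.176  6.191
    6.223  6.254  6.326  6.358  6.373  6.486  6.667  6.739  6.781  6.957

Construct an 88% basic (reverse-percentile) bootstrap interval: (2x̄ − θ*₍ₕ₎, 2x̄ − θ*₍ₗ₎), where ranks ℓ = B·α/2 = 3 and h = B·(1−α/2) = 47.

(4.893, 6.549)

Percentile endpoints at ranks 3 and 47: θ*₍3₎ = 5.011, θ*₍47₎ = 6.667.
Basic interval reflects these around x̄:
  lower = 2 × 5.780 − 6.667 = 4.893
  upper = 2 × 5.780 − 5.011 = 6.549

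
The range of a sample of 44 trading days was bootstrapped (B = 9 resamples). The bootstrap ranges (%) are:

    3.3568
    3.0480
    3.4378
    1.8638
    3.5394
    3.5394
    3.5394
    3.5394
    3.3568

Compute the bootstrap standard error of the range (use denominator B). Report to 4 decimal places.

SE* = 0.5116

Bootstrap SE is the standard deviation of the 9 replicate ranges.
Mean of replicates: (3.3568 + 3.0480 + 3.4378 + 1.8638 + 3.5394 + 3.5394 + 3.5394 + 3.5394 + 3.3568) / 9 = 29.22080 / 9 = 3.24676
Sum of squared deviations: (+0.11004)² + (−0.19876)² + (+0.19104)² + (−1.38296)² + (+0.29264)² + (+0.29264)² + (+0.29264)² + (+0.29264)² + (+0.11004)² = 2.35535
Variance = 2.35535 / 9 = 0.26171
SE* = √0.26171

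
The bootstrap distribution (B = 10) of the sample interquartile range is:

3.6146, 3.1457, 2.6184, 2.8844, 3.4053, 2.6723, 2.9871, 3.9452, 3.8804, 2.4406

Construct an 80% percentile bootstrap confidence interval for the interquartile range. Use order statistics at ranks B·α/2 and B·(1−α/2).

Sorted replicates: 2.4406, 2.6184, 2.6723, 2.8844, 2.9871, 3.1457, 3.4053, 3.6146, 3.8804, 3.9452
α = 0.20; lower rank = 10 × 0.100 = 1; upper rank = 10 × 0.900 = 9.
The 1st smallest replicate is 2.4406; the 9th is 3.8804.

(2.4406, 3.8804)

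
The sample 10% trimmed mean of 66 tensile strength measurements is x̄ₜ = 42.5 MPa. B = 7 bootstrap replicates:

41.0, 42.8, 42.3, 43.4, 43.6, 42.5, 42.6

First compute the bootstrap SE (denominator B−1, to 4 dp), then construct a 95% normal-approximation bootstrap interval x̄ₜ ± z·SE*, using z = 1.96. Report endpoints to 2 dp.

(40.83, 44.17)

Mean of replicates = 42.6000; sum of squared deviations = 4.3400; SE* = √(4.3400/6) = 0.8505
Margin = 1.96 × 0.8505 = 1.667
Interval: 42.5 ± 1.667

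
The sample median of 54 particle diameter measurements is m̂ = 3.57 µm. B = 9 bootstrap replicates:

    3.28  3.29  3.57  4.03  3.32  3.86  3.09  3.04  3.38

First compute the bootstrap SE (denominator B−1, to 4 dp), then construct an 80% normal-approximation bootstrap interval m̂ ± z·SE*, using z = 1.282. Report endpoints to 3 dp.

(3.143, 3.997)

Mean of replicates = 3.4289; sum of squared deviations = 0.8889; SE* = √(0.8889/8) = 0.3333
Margin = 1.282 × 0.3333 = 0.4273
Interval: 3.57 ± 0.4273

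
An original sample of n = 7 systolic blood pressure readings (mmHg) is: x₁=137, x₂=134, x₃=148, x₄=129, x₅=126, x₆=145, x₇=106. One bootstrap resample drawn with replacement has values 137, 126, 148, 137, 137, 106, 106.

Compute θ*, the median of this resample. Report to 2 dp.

θ* = 137.00

Sorted: 106, 106, 126, 137, 137, 137, 148
Median = middle value = 137.00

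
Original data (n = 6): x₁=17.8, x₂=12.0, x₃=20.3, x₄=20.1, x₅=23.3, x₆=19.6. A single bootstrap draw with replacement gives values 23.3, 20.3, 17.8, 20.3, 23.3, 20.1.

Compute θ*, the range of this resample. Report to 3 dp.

Range = 23.3 − 17.8 = 5.500

θ* = 5.500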